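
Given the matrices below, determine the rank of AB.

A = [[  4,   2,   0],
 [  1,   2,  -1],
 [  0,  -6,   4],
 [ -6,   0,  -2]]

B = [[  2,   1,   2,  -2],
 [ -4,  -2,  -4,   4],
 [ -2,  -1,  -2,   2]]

First compute AB:
[[  0,   0,   0,   0],
 [ -4,  -2,  -4,   4],
 [ 16,   8,  16, -16],
 [ -8,  -4,  -8,   8]]
Now row reduce the product.
Swap R1 ↔ R2
R3 ← R3 + (4)·R1: [0, 0, 0, 0]
R4 ← R4 − (2)·R1: [0, 0, 0, 0]
1 nonzero row, so rank(AB) = 1.

1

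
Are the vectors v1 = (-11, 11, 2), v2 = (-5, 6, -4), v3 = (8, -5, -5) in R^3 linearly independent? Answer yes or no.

yes

Form the matrix with these vectors as rows and row reduce.
R2 ← R2 − (5/11)·R1: [0, 1, -54/11]
R3 ← R3 + (8/11)·R1: [0, 3, -39/11]
R3 ← R3 − (3)·R2: [0, 0, 123/11]
3 nonzero rows, so the 3 vectors span a space of dimension 3.
Since 3 = 3, the vectors are linearly independent.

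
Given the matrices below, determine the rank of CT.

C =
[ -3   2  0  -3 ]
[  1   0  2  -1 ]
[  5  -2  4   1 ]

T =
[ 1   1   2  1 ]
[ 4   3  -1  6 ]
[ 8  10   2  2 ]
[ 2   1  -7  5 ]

2

First compute CT:
[[ -1,   0,  13,  -6],
 [ 15,  20,  13,   0],
 [ 31,  40,  13,   6]]
Now row reduce the product.
R2 ← R2 + (15)·R1: [0, 20, 208, -90]
R3 ← R3 + (31)·R1: [0, 40, 416, -180]
R3 ← R3 − (2)·R2: [0, 0, 0, 0]
2 nonzero rows, so rank(CT) = 2.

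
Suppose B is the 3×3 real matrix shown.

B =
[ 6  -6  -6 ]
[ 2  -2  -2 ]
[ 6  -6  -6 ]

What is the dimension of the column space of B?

Row reduce to echelon form.
R2 ← R2 − (1/3)·R1: [0, 0, 0]
R3 ← R3 − R1: [0, 0, 0]
Echelon form has 1 nonzero row, so rank(B) = 1.
The column space has dimension equal to the rank: 1.

1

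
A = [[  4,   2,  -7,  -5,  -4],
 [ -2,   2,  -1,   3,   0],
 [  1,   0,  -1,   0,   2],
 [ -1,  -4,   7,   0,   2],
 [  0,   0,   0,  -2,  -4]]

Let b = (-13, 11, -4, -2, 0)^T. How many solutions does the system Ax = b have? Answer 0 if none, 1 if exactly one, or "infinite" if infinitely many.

infinite

Row reduce the augmented matrix [A | b].
R2 ← R2 + (1/2)·R1: [0, 3, -9/2, 1/2, -2, 9/2]
R3 ← R3 − (1/4)·R1: [0, -1/2, 3/4, 5/4, 3, -3/4]
R4 ← R4 + (1/4)·R1: [0, -7/2, 21/4, -5/4, 1, -21/4]
R3 ← R3 + (1/6)·R2: [0, 0, 0, 4/3, 8/3, 0]
R4 ← R4 + (7/6)·R2: [0, 0, 0, -2/3, -4/3, 0]
R4 ← R4 + (1/2)·R3: [0, 0, 0, 0, 0, 0]
R5 ← R5 + (3/2)·R3: [0, 0, 0, 0, 0, 0]
The echelon form has 3 nonzero rows, and every pivot lies in the first 5 columns, so rank(A) = rank([A|b]) = 3.
The system is consistent.
rank = 3 < 5 unknowns, so there are infinitely many solutions.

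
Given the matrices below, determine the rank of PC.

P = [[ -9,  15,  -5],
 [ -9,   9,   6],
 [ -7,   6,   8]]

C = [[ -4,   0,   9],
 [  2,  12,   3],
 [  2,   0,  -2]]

3

First compute PC:
[[ 56, 180, -26],
 [ 66, 108, -66],
 [ 56,  72, -61]]
Now row reduce the product.
R2 ← R2 − (33/28)·R1: [0, -729/7, -495/14]
R3 ← R3 − R1: [0, -108, -35]
R3 ← R3 − (28/27)·R2: [0, 0, 5/3]
3 nonzero rows, so rank(PC) = 3.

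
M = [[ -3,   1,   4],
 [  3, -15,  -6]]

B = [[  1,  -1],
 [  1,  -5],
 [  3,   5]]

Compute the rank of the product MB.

First compute MB:
[[ 10,  18],
 [-30,  42]]
Now row reduce the product.
R2 ← R2 + (3)·R1: [0, 96]
2 nonzero rows, so rank(MB) = 2.

2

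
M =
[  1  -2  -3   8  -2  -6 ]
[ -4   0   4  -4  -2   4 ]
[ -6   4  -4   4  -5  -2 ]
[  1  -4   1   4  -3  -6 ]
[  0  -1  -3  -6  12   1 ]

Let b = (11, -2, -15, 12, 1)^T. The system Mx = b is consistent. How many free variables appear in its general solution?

1

Row reduce the augmented matrix [M | b].
R2 ← R2 + (4)·R1: [0, -8, -8, 28, -10, -20, 42]
R3 ← R3 + (6)·R1: [0, -8, -22, 52, -17, -38, 51]
R4 ← R4 − R1: [0, -2, 4, -4, -1, 0, 1]
R3 ← R3 − R2: [0, 0, -14, 24, -7, -18, 9]
R4 ← R4 − (1/4)·R2: [0, 0, 6, -11, 3/2, 5, -19/2]
R5 ← R5 − (1/8)·R2: [0, 0, -2, -19/2, 53/4, 7/2, -17/4]
R4 ← R4 + (3/7)·R3: [0, 0, 0, -5/7, -3/2, -19/7, -79/14]
R5 ← R5 − (1/7)·R3: [0, 0, 0, -181/14, 57/4, 85/14, -155/28]
R5 ← R5 − (181/10)·R4: [0, 0, 0, 0, 207/5, 276/5, 483/5]
The echelon form has 5 nonzero rows, and every pivot lies in the first 6 columns, so rank(M) = rank([M|b]) = 5.
The system is consistent.
Free variables = (unknowns) − (rank) = 6 − 5 = 1.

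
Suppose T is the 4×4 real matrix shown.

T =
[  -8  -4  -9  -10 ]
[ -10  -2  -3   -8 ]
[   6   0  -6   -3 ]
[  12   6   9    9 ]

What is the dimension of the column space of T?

3

Row reduce to echelon form.
R2 ← R2 − (5/4)·R1: [0, 3, 33/4, 9/2]
R3 ← R3 + (3/4)·R1: [0, -3, -51/4, -21/2]
R4 ← R4 + (3/2)·R1: [0, 0, -9/2, -6]
R3 ← R3 + R2: [0, 0, -9/2, -6]
R4 ← R4 − R3: [0, 0, 0, 0]
Echelon form has 3 nonzero rows, so rank(T) = 3.
The column space has dimension equal to the rank: 3.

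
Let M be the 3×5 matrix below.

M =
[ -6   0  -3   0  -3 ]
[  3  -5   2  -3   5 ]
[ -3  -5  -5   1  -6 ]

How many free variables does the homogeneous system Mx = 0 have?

2

Row reduce to echelon form.
R2 ← R2 + (1/2)·R1: [0, -5, 1/2, -3, 7/2]
R3 ← R3 − (1/2)·R1: [0, -5, -7/2, 1, -9/2]
R3 ← R3 − R2: [0, 0, -4, 4, -8]
3 nonzero rows, so rank(M) = 3.
M has 5 columns; by rank–nullity, nullity = 5 − 3 = 2.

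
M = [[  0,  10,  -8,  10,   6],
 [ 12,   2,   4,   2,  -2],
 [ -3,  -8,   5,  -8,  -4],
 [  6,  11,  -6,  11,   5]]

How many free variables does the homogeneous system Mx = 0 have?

Row reduce to echelon form.
Swap R1 ↔ R2
R3 ← R3 + (1/4)·R1: [0, -15/2, 6, -15/2, -9/2]
R4 ← R4 − (1/2)·R1: [0, 10, -8, 10, 6]
R3 ← R3 + (3/4)·R2: [0, 0, 0, 0, 0]
R4 ← R4 − R2: [0, 0, 0, 0, 0]
2 nonzero rows, so rank(M) = 2.
M has 5 columns; by rank–nullity, nullity = 5 − 2 = 3.

3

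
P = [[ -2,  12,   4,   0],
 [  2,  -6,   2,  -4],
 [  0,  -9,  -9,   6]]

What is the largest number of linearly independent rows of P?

2

Row reduce to echelon form.
R2 ← R2 + R1: [0, 6, 6, -4]
R3 ← R3 + (3/2)·R2: [0, 0, 0, 0]
Echelon form has 2 nonzero rows, so rank(P) = 2.
The rank gives the maximum number of linearly independent rows: 2.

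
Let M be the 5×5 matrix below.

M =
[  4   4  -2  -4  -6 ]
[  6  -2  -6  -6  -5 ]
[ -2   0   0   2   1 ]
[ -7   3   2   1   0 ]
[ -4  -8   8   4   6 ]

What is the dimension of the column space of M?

5

Row reduce to echelon form.
R2 ← R2 − (3/2)·R1: [0, -8, -3, 0, 4]
R3 ← R3 + (1/2)·R1: [0, 2, -1, 0, -2]
R4 ← R4 + (7/4)·R1: [0, 10, -3/2, -6, -21/2]
R5 ← R5 + R1: [0, -4, 6, 0, 0]
R3 ← R3 + (1/4)·R2: [0, 0, -7/4, 0, -1]
R4 ← R4 + (5/4)·R2: [0, 0, -21/4, -6, -11/2]
R5 ← R5 − (1/2)·R2: [0, 0, 15/2, 0, -2]
R4 ← R4 − (3)·R3: [0, 0, 0, -6, -5/2]
R5 ← R5 + (30/7)·R3: [0, 0, 0, 0, -44/7]
Echelon form has 5 nonzero rows, so rank(M) = 5.
The column space has dimension equal to the rank: 5.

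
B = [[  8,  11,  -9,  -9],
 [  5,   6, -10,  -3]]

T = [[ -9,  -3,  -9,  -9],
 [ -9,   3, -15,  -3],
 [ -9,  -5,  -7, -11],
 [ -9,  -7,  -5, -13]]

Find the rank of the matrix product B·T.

First compute BT:
[[ -9, 117, -129, 111],
 [ 18,  74, -50,  86]]
Now row reduce the product.
R2 ← R2 + (2)·R1: [0, 308, -308, 308]
2 nonzero rows, so rank(BT) = 2.

2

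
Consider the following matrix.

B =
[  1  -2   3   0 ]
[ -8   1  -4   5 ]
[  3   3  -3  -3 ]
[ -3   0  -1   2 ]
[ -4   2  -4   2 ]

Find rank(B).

2

Row reduce to echelon form.
R2 ← R2 + (8)·R1: [0, -15, 20, 5]
R3 ← R3 − (3)·R1: [0, 9, -12, -3]
R4 ← R4 + (3)·R1: [0, -6, 8, 2]
R5 ← R5 + (4)·R1: [0, -6, 8, 2]
R3 ← R3 + (3/5)·R2: [0, 0, 0, 0]
R4 ← R4 − (2/5)·R2: [0, 0, 0, 0]
R5 ← R5 − (2/5)·R2: [0, 0, 0, 0]
Echelon form has 2 nonzero rows, so rank(B) = 2.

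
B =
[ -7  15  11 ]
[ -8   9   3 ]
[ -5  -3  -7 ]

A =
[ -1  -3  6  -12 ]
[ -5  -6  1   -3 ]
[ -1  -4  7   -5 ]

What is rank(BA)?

3

First compute BA:
[[-79, -113,  50, -16],
 [-40, -42, -18,  54],
 [ 27,  61, -82, 104]]
Now row reduce the product.
R2 ← R2 − (40/79)·R1: [0, 1202/79, -3422/79, 4906/79]
R3 ← R3 + (27/79)·R1: [0, 1768/79, -5128/79, 7784/79]
R3 ← R3 − (884/601)·R2: [0, 0, -720/601, 4320/601]
3 nonzero rows, so rank(BA) = 3.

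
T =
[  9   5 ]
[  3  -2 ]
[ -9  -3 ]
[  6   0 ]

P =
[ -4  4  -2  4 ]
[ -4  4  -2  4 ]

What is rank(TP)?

First compute TP:
[[-56,  56, -28,  56],
 [ -4,   4,  -2,   4],
 [ 48, -48,  24, -48],
 [-24,  24, -12,  24]]
Now row reduce the product.
R2 ← R2 − (1/14)·R1: [0, 0, 0, 0]
R3 ← R3 + (6/7)·R1: [0, 0, 0, 0]
R4 ← R4 − (3/7)·R1: [0, 0, 0, 0]
1 nonzero row, so rank(TP) = 1.

1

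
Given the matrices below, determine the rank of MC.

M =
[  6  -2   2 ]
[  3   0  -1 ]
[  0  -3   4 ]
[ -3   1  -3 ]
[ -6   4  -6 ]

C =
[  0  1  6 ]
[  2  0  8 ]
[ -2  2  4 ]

2

First compute MC:
[[ -8,  10,  28],
 [  2,   1,  14],
 [-14,   8,  -8],
 [  8,  -9, -22],
 [ 20, -18, -28]]
Now row reduce the product.
R2 ← R2 + (1/4)·R1: [0, 7/2, 21]
R3 ← R3 − (7/4)·R1: [0, -19/2, -57]
R4 ← R4 + R1: [0, 1, 6]
R5 ← R5 + (5/2)·R1: [0, 7, 42]
R3 ← R3 + (19/7)·R2: [0, 0, 0]
R4 ← R4 − (2/7)·R2: [0, 0, 0]
R5 ← R5 − (2)·R2: [0, 0, 0]
2 nonzero rows, so rank(MC) = 2.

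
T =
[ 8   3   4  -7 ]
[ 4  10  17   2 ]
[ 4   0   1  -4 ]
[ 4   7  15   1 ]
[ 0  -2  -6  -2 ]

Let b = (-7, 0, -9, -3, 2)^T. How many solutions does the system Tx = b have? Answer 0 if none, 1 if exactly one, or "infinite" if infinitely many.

0

Row reduce the augmented matrix [T | b].
R2 ← R2 − (1/2)·R1: [0, 17/2, 15, 11/2, 7/2]
R3 ← R3 − (1/2)·R1: [0, -3/2, -1, -1/2, -11/2]
R4 ← R4 − (1/2)·R1: [0, 11/2, 13, 9/2, 1/2]
R3 ← R3 + (3/17)·R2: [0, 0, 28/17, 8/17, -83/17]
R4 ← R4 − (11/17)·R2: [0, 0, 56/17, 16/17, -30/17]
R5 ← R5 + (4/17)·R2: [0, 0, -42/17, -12/17, 48/17]
R4 ← R4 − (2)·R3: [0, 0, 0, 0, 8]
R5 ← R5 + (3/2)·R3: [0, 0, 0, 0, -9/2]
R5 ← R5 + (9/16)·R4: [0, 0, 0, 0, 0]
The echelon form has 4 nonzero rows; the last pivot sits in the augmented column, so rank(T) = 3 but rank([T|b]) = 4.
Since the ranks differ, the system is inconsistent.
It has no solutions.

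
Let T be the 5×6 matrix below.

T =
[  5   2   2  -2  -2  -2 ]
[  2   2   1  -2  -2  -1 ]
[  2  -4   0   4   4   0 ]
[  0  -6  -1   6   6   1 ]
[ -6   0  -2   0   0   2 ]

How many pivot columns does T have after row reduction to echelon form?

Row reduce to echelon form.
R2 ← R2 − (2/5)·R1: [0, 6/5, 1/5, -6/5, -6/5, -1/5]
R3 ← R3 − (2/5)·R1: [0, -24/5, -4/5, 24/5, 24/5, 4/5]
R5 ← R5 + (6/5)·R1: [0, 12/5, 2/5, -12/5, -12/5, -2/5]
R3 ← R3 + (4)·R2: [0, 0, 0, 0, 0, 0]
R4 ← R4 + (5)·R2: [0, 0, 0, 0, 0, 0]
R5 ← R5 − (2)·R2: [0, 0, 0, 0, 0, 0]
Echelon form has 2 nonzero rows, so rank(T) = 2.
Each nonzero row contributes one pivot column: 2 pivot columns.

2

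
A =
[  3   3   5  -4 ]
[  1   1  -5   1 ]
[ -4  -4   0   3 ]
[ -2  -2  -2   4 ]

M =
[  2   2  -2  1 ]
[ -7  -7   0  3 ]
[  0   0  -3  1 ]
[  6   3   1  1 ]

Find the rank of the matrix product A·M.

First compute AM:
[[-39, -27, -25,  13],
 [  1,  -2,  14,   0],
 [ 38,  29,  11, -13],
 [ 34,  22,  14,  -6]]
Now row reduce the product.
R2 ← R2 + (1/39)·R1: [0, -35/13, 521/39, 1/3]
R3 ← R3 + (38/39)·R1: [0, 35/13, -521/39, -1/3]
R4 ← R4 + (34/39)·R1: [0, -20/13, -304/39, 16/3]
R3 ← R3 + R2: [0, 0, 0, 0]
R4 ← R4 − (4/7)·R2: [0, 0, -108/7, 36/7]
Swap R3 ↔ R4
3 nonzero rows, so rank(AM) = 3.

3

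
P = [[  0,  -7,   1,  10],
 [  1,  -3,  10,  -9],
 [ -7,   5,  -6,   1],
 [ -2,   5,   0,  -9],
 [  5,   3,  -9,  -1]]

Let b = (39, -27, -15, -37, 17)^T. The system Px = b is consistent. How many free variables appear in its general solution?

0

Row reduce the augmented matrix [P | b].
Swap R1 ↔ R2
R3 ← R3 + (7)·R1: [0, -16, 64, -62, -204]
R4 ← R4 + (2)·R1: [0, -1, 20, -27, -91]
R5 ← R5 − (5)·R1: [0, 18, -59, 44, 152]
R3 ← R3 − (16/7)·R2: [0, 0, 432/7, -594/7, -2052/7]
R4 ← R4 − (1/7)·R2: [0, 0, 139/7, -199/7, -676/7]
R5 ← R5 + (18/7)·R2: [0, 0, -395/7, 488/7, 1766/7]
R4 ← R4 − (139/432)·R3: [0, 0, 0, -9/8, -9/4]
R5 ← R5 + (395/432)·R3: [0, 0, 0, -63/8, -63/4]
R5 ← R5 − (7)·R4: [0, 0, 0, 0, 0]
The echelon form has 4 nonzero rows, and every pivot lies in the first 4 columns, so rank(P) = rank([P|b]) = 4.
The system is consistent.
Free variables = (unknowns) − (rank) = 4 − 4 = 0.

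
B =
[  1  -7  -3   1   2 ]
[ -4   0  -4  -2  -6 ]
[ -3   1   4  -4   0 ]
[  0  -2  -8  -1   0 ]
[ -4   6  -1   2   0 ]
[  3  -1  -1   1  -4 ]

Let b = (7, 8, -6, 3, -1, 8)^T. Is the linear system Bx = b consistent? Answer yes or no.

no

Row reduce the augmented matrix [B | b].
R2 ← R2 + (4)·R1: [0, -28, -16, 2, 2, 36]
R3 ← R3 + (3)·R1: [0, -20, -5, -1, 6, 15]
R5 ← R5 + (4)·R1: [0, -22, -13, 6, 8, 27]
R6 ← R6 − (3)·R1: [0, 20, 8, -2, -10, -13]
R3 ← R3 − (5/7)·R2: [0, 0, 45/7, -17/7, 32/7, -75/7]
R4 ← R4 − (1/14)·R2: [0, 0, -48/7, -8/7, -1/7, 3/7]
R5 ← R5 − (11/14)·R2: [0, 0, -3/7, 31/7, 45/7, -9/7]
R6 ← R6 + (5/7)·R2: [0, 0, -24/7, -4/7, -60/7, 89/7]
R4 ← R4 + (16/15)·R3: [0, 0, 0, -56/15, 71/15, -11]
R5 ← R5 + (1/15)·R3: [0, 0, 0, 64/15, 101/15, -2]
R6 ← R6 + (8/15)·R3: [0, 0, 0, -28/15, -92/15, 7]
R5 ← R5 + (8/7)·R4: [0, 0, 0, 0, 85/7, -102/7]
R6 ← R6 − (1/2)·R4: [0, 0, 0, 0, -17/2, 25/2]
R6 ← R6 + (7/10)·R5: [0, 0, 0, 0, 0, 23/10]
The echelon form has 6 nonzero rows; the last pivot sits in the augmented column, so rank(B) = 5 but rank([B|b]) = 6.
Since the ranks differ, the system is inconsistent.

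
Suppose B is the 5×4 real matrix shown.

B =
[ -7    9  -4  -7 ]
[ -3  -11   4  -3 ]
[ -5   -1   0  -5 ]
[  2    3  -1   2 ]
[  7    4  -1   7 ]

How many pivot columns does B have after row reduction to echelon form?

Row reduce to echelon form.
R2 ← R2 − (3/7)·R1: [0, -104/7, 40/7, 0]
R3 ← R3 − (5/7)·R1: [0, -52/7, 20/7, 0]
R4 ← R4 + (2/7)·R1: [0, 39/7, -15/7, 0]
R5 ← R5 + R1: [0, 13, -5, 0]
R3 ← R3 − (1/2)·R2: [0, 0, 0, 0]
R4 ← R4 + (3/8)·R2: [0, 0, 0, 0]
R5 ← R5 + (7/8)·R2: [0, 0, 0, 0]
Echelon form has 2 nonzero rows, so rank(B) = 2.
Each nonzero row contributes one pivot column: 2 pivot columns.

2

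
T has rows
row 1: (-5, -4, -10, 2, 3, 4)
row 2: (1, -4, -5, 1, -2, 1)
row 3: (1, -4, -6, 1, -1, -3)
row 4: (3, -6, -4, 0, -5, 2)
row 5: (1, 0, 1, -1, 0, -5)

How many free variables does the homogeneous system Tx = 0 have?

2

Row reduce to echelon form.
R2 ← R2 + (1/5)·R1: [0, -24/5, -7, 7/5, -7/5, 9/5]
R3 ← R3 + (1/5)·R1: [0, -24/5, -8, 7/5, -2/5, -11/5]
R4 ← R4 + (3/5)·R1: [0, -42/5, -10, 6/5, -16/5, 22/5]
R5 ← R5 + (1/5)·R1: [0, -4/5, -1, -3/5, 3/5, -21/5]
R3 ← R3 − R2: [0, 0, -1, 0, 1, -4]
R4 ← R4 − (7/4)·R2: [0, 0, 9/4, -5/4, -3/4, 5/4]
R5 ← R5 − (1/6)·R2: [0, 0, 1/6, -5/6, 5/6, -9/2]
R4 ← R4 + (9/4)·R3: [0, 0, 0, -5/4, 3/2, -31/4]
R5 ← R5 + (1/6)·R3: [0, 0, 0, -5/6, 1, -31/6]
R5 ← R5 − (2/3)·R4: [0, 0, 0, 0, 0, 0]
4 nonzero rows, so rank(T) = 4.
T has 6 columns; by rank–nullity, nullity = 6 − 4 = 2.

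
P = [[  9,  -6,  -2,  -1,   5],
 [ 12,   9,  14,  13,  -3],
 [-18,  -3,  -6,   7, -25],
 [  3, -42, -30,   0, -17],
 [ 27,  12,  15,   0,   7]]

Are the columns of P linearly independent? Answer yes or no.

Row reduce P to echelon form.
R2 ← R2 − (4/3)·R1: [0, 17, 50/3, 43/3, -29/3]
R3 ← R3 + (2)·R1: [0, -15, -10, 5, -15]
R4 ← R4 − (1/3)·R1: [0, -40, -88/3, 1/3, -56/3]
R5 ← R5 − (3)·R1: [0, 30, 21, 3, -8]
R3 ← R3 + (15/17)·R2: [0, 0, 80/17, 300/17, -400/17]
R4 ← R4 + (40/17)·R2: [0, 0, 168/17, 579/17, -704/17]
R5 ← R5 − (30/17)·R2: [0, 0, -143/17, -379/17, 154/17]
R4 ← R4 − (21/10)·R3: [0, 0, 0, -3, 8]
R5 ← R5 + (143/80)·R3: [0, 0, 0, 37/4, -33]
R5 ← R5 + (37/12)·R4: [0, 0, 0, 0, -25/3]
5 pivots among 5 columns.
Every column is a pivot column, so the columns are linearly independent.

yes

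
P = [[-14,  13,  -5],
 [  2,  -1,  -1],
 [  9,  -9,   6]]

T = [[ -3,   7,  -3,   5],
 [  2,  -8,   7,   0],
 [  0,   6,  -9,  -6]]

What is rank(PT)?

2

First compute PT:
[[ 68, -232, 178, -40],
 [ -8,  16,  -4,  16],
 [-45, 171, -144,   9]]
Now row reduce the product.
R2 ← R2 + (2/17)·R1: [0, -192/17, 288/17, 192/17]
R3 ← R3 + (45/68)·R1: [0, 297/17, -891/34, -297/17]
R3 ← R3 + (99/64)·R2: [0, 0, 0, 0]
2 nonzero rows, so rank(PT) = 2.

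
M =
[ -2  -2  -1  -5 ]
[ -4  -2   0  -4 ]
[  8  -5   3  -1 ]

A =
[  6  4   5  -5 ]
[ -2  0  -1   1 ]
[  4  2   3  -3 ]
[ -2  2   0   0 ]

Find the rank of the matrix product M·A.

First compute MA:
[[ -2, -20, -11,  11],
 [-12, -24, -18,  18],
 [ 72,  36,  54, -54]]
Now row reduce the product.
R2 ← R2 − (6)·R1: [0, 96, 48, -48]
R3 ← R3 + (36)·R1: [0, -684, -342, 342]
R3 ← R3 + (57/8)·R2: [0, 0, 0, 0]
2 nonzero rows, so rank(MA) = 2.

2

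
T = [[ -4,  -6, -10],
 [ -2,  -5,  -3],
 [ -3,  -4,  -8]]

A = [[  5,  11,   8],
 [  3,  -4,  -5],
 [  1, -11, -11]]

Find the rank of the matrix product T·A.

First compute TA:
[[-48,  90, 108],
 [-28,  31,  42],
 [-35,  71,  84]]
Now row reduce the product.
R2 ← R2 − (7/12)·R1: [0, -43/2, -21]
R3 ← R3 − (35/48)·R1: [0, 43/8, 21/4]
R3 ← R3 + (1/4)·R2: [0, 0, 0]
2 nonzero rows, so rank(TA) = 2.

2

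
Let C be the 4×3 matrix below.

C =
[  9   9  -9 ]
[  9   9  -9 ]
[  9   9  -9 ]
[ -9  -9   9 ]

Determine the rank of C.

Row reduce to echelon form.
R2 ← R2 − R1: [0, 0, 0]
R3 ← R3 − R1: [0, 0, 0]
R4 ← R4 + R1: [0, 0, 0]
Echelon form has 1 nonzero row, so rank(C) = 1.

1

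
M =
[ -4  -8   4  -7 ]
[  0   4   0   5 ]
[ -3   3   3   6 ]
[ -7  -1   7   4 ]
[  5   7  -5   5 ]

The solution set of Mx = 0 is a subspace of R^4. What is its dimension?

2

Row reduce to echelon form.
R3 ← R3 − (3/4)·R1: [0, 9, 0, 45/4]
R4 ← R4 − (7/4)·R1: [0, 13, 0, 65/4]
R5 ← R5 + (5/4)·R1: [0, -3, 0, -15/4]
R3 ← R3 − (9/4)·R2: [0, 0, 0, 0]
R4 ← R4 − (13/4)·R2: [0, 0, 0, 0]
R5 ← R5 + (3/4)·R2: [0, 0, 0, 0]
2 nonzero rows, so rank(M) = 2.
M has 4 columns; by rank–nullity, nullity = 4 − 2 = 2.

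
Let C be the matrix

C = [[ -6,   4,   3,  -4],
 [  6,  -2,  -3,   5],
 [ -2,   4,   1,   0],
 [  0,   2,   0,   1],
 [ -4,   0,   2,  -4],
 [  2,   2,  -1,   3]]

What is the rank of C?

2

Row reduce to echelon form.
R2 ← R2 + R1: [0, 2, 0, 1]
R3 ← R3 − (1/3)·R1: [0, 8/3, 0, 4/3]
R5 ← R5 − (2/3)·R1: [0, -8/3, 0, -4/3]
R6 ← R6 + (1/3)·R1: [0, 10/3, 0, 5/3]
R3 ← R3 − (4/3)·R2: [0, 0, 0, 0]
R4 ← R4 − R2: [0, 0, 0, 0]
R5 ← R5 + (4/3)·R2: [0, 0, 0, 0]
R6 ← R6 − (5/3)·R2: [0, 0, 0, 0]
Echelon form has 2 nonzero rows, so rank(C) = 2.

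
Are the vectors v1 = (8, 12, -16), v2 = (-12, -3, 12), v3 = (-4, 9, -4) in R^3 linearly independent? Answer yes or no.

Form the matrix with these vectors as rows and row reduce.
R2 ← R2 + (3/2)·R1: [0, 15, -12]
R3 ← R3 + (1/2)·R1: [0, 15, -12]
R3 ← R3 − R2: [0, 0, 0]
2 nonzero rows, so the 3 vectors span a space of dimension 2.
Since 2 < 3, the vectors are linearly dependent.

no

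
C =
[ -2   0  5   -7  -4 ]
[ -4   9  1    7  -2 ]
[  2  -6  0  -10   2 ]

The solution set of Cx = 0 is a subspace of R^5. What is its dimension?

Row reduce to echelon form.
R2 ← R2 − (2)·R1: [0, 9, -9, 21, 6]
R3 ← R3 + R1: [0, -6, 5, -17, -2]
R3 ← R3 + (2/3)·R2: [0, 0, -1, -3, 2]
3 nonzero rows, so rank(C) = 3.
C has 5 columns; by rank–nullity, nullity = 5 − 3 = 2.

2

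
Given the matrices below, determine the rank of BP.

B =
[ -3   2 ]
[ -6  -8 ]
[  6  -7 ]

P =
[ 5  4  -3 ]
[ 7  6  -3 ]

2

First compute BP:
[[ -1,   0,   3],
 [-86, -72,  42],
 [-19, -18,   3]]
Now row reduce the product.
R2 ← R2 − (86)·R1: [0, -72, -216]
R3 ← R3 − (19)·R1: [0, -18, -54]
R3 ← R3 − (1/4)·R2: [0, 0, 0]
2 nonzero rows, so rank(BP) = 2.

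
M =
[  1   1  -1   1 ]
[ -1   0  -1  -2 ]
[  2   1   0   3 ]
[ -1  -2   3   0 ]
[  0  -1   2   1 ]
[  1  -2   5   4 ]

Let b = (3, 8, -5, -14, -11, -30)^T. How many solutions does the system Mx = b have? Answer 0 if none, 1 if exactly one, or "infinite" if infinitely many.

infinite

Row reduce the augmented matrix [M | b].
R2 ← R2 + R1: [0, 1, -2, -1, 11]
R3 ← R3 − (2)·R1: [0, -1, 2, 1, -11]
R4 ← R4 + R1: [0, -1, 2, 1, -11]
R6 ← R6 − R1: [0, -3, 6, 3, -33]
R3 ← R3 + R2: [0, 0, 0, 0, 0]
R4 ← R4 + R2: [0, 0, 0, 0, 0]
R5 ← R5 + R2: [0, 0, 0, 0, 0]
R6 ← R6 + (3)·R2: [0, 0, 0, 0, 0]
The echelon form has 2 nonzero rows, and every pivot lies in the first 4 columns, so rank(M) = rank([M|b]) = 2.
The system is consistent.
rank = 2 < 4 unknowns, so there are infinitely many solutions.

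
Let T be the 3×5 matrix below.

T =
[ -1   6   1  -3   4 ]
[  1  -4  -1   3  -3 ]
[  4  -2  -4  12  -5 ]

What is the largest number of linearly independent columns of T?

Row reduce to echelon form.
R2 ← R2 + R1: [0, 2, 0, 0, 1]
R3 ← R3 + (4)·R1: [0, 22, 0, 0, 11]
R3 ← R3 − (11)·R2: [0, 0, 0, 0, 0]
Echelon form has 2 nonzero rows, so rank(T) = 2.
The rank gives the maximum number of linearly independent columns: 2.

2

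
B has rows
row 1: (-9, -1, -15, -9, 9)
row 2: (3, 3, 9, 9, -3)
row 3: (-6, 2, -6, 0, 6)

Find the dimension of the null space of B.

Row reduce to echelon form.
R2 ← R2 + (1/3)·R1: [0, 8/3, 4, 6, 0]
R3 ← R3 − (2/3)·R1: [0, 8/3, 4, 6, 0]
R3 ← R3 − R2: [0, 0, 0, 0, 0]
2 nonzero rows, so rank(B) = 2.
B has 5 columns; by rank–nullity, nullity = 5 − 2 = 3.

3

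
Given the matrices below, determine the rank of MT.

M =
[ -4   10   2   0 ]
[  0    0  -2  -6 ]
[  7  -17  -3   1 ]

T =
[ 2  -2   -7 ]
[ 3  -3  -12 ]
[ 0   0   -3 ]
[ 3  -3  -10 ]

2

First compute MT:
[[ 22, -22, -98],
 [-18,  18,  66],
 [-34,  34, 154]]
Now row reduce the product.
R2 ← R2 + (9/11)·R1: [0, 0, -156/11]
R3 ← R3 + (17/11)·R1: [0, 0, 28/11]
R3 ← R3 + (7/39)·R2: [0, 0, 0]
2 nonzero rows, so rank(MT) = 2.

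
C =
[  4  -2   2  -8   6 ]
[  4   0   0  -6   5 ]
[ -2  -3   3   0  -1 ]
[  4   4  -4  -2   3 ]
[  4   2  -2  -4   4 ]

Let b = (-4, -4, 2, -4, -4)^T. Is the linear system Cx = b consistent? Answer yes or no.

yes

Row reduce the augmented matrix [C | b].
R2 ← R2 − R1: [0, 2, -2, 2, -1, 0]
R3 ← R3 + (1/2)·R1: [0, -4, 4, -4, 2, 0]
R4 ← R4 − R1: [0, 6, -6, 6, -3, 0]
R5 ← R5 − R1: [0, 4, -4, 4, -2, 0]
R3 ← R3 + (2)·R2: [0, 0, 0, 0, 0, 0]
R4 ← R4 − (3)·R2: [0, 0, 0, 0, 0, 0]
R5 ← R5 − (2)·R2: [0, 0, 0, 0, 0, 0]
The echelon form has 2 nonzero rows, and every pivot lies in the first 5 columns, so rank(C) = rank([C|b]) = 2.
The system is consistent.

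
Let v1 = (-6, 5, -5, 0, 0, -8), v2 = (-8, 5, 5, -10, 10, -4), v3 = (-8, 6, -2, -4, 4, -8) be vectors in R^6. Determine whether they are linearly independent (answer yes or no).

no

Form the matrix with these vectors as rows and row reduce.
R2 ← R2 − (4/3)·R1: [0, -5/3, 35/3, -10, 10, 20/3]
R3 ← R3 − (4/3)·R1: [0, -2/3, 14/3, -4, 4, 8/3]
R3 ← R3 − (2/5)·R2: [0, 0, 0, 0, 0, 0]
2 nonzero rows, so the 3 vectors span a space of dimension 2.
Since 2 < 3, the vectors are linearly dependent.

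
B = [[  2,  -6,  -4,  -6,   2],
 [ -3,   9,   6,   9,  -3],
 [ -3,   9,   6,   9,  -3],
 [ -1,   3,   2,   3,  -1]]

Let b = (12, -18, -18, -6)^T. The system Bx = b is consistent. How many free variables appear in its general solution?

Row reduce the augmented matrix [B | b].
R2 ← R2 + (3/2)·R1: [0, 0, 0, 0, 0, 0]
R3 ← R3 + (3/2)·R1: [0, 0, 0, 0, 0, 0]
R4 ← R4 + (1/2)·R1: [0, 0, 0, 0, 0, 0]
The echelon form has 1 nonzero rows, and every pivot lies in the first 5 columns, so rank(B) = rank([B|b]) = 1.
The system is consistent.
Free variables = (unknowns) − (rank) = 5 − 1 = 4.

4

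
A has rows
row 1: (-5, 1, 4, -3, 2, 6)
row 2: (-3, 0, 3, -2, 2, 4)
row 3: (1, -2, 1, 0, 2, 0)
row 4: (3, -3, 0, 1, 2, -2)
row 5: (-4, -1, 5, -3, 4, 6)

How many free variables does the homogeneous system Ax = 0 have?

Row reduce to echelon form.
R2 ← R2 − (3/5)·R1: [0, -3/5, 3/5, -1/5, 4/5, 2/5]
R3 ← R3 + (1/5)·R1: [0, -9/5, 9/5, -3/5, 12/5, 6/5]
R4 ← R4 + (3/5)·R1: [0, -12/5, 12/5, -4/5, 16/5, 8/5]
R5 ← R5 − (4/5)·R1: [0, -9/5, 9/5, -3/5, 12/5, 6/5]
R3 ← R3 − (3)·R2: [0, 0, 0, 0, 0, 0]
R4 ← R4 − (4)·R2: [0, 0, 0, 0, 0, 0]
R5 ← R5 − (3)·R2: [0, 0, 0, 0, 0, 0]
2 nonzero rows, so rank(A) = 2.
A has 6 columns; by rank–nullity, nullity = 6 − 2 = 4.

4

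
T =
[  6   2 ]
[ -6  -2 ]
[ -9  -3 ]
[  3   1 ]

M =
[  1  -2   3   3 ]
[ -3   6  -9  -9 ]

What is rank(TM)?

0

First compute TM:
[[  0,   0,   0,   0],
 [  0,   0,   0,   0],
 [  0,   0,   0,   0],
 [  0,   0,   0,   0]]
Now row reduce the product.
0 nonzero rows, so rank(TM) = 0.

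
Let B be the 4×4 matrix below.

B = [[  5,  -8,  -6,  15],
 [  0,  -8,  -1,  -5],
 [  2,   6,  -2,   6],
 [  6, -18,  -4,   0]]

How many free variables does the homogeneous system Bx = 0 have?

0

Row reduce to echelon form.
R3 ← R3 − (2/5)·R1: [0, 46/5, 2/5, 0]
R4 ← R4 − (6/5)·R1: [0, -42/5, 16/5, -18]
R3 ← R3 + (23/20)·R2: [0, 0, -3/4, -23/4]
R4 ← R4 − (21/20)·R2: [0, 0, 17/4, -51/4]
R4 ← R4 + (17/3)·R3: [0, 0, 0, -136/3]
4 nonzero rows, so rank(B) = 4.
B has 4 columns; by rank–nullity, nullity = 4 − 4 = 0.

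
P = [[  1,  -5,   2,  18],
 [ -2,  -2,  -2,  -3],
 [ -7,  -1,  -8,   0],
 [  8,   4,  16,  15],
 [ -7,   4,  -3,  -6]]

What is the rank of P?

4

Row reduce to echelon form.
R2 ← R2 + (2)·R1: [0, -12, 2, 33]
R3 ← R3 + (7)·R1: [0, -36, 6, 126]
R4 ← R4 − (8)·R1: [0, 44, 0, -129]
R5 ← R5 + (7)·R1: [0, -31, 11, 120]
R3 ← R3 − (3)·R2: [0, 0, 0, 27]
R4 ← R4 + (11/3)·R2: [0, 0, 22/3, -8]
R5 ← R5 − (31/12)·R2: [0, 0, 35/6, 139/4]
Swap R3 ↔ R4
R5 ← R5 − (35/44)·R3: [0, 0, 0, 1809/44]
R5 ← R5 − (67/44)·R4: [0, 0, 0, 0]
Echelon form has 4 nonzero rows, so rank(P) = 4.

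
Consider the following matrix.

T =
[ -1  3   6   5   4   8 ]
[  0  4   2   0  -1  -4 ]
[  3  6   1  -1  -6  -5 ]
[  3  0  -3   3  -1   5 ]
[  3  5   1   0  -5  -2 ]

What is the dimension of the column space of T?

Row reduce to echelon form.
R3 ← R3 + (3)·R1: [0, 15, 19, 14, 6, 19]
R4 ← R4 + (3)·R1: [0, 9, 15, 18, 11, 29]
R5 ← R5 + (3)·R1: [0, 14, 19, 15, 7, 22]
R3 ← R3 − (15/4)·R2: [0, 0, 23/2, 14, 39/4, 34]
R4 ← R4 − (9/4)·R2: [0, 0, 21/2, 18, 53/4, 38]
R5 ← R5 − (7/2)·R2: [0, 0, 12, 15, 21/2, 36]
R4 ← R4 − (21/23)·R3: [0, 0, 0, 120/23, 100/23, 160/23]
R5 ← R5 − (24/23)·R3: [0, 0, 0, 9/23, 15/46, 12/23]
R5 ← R5 − (3/40)·R4: [0, 0, 0, 0, 0, 0]
Echelon form has 4 nonzero rows, so rank(T) = 4.
The column space has dimension equal to the rank: 4.

4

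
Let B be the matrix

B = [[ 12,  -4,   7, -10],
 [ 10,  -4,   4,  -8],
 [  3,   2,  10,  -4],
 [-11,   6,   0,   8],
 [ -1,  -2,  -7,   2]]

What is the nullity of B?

Row reduce to echelon form.
R2 ← R2 − (5/6)·R1: [0, -2/3, -11/6, 1/3]
R3 ← R3 − (1/4)·R1: [0, 3, 33/4, -3/2]
R4 ← R4 + (11/12)·R1: [0, 7/3, 77/12, -7/6]
R5 ← R5 + (1/12)·R1: [0, -7/3, -77/12, 7/6]
R3 ← R3 + (9/2)·R2: [0, 0, 0, 0]
R4 ← R4 + (7/2)·R2: [0, 0, 0, 0]
R5 ← R5 − (7/2)·R2: [0, 0, 0, 0]
2 nonzero rows, so rank(B) = 2.
B has 4 columns; by rank–nullity, nullity = 4 − 2 = 2.

2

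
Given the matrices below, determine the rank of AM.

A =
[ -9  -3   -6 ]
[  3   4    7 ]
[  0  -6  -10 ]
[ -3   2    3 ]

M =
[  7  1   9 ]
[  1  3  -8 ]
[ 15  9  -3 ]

First compute AM:
[[-156, -72, -39],
 [130,  78, -26],
 [-156, -108,  78],
 [ 26,  30, -52]]
Now row reduce the product.
R2 ← R2 + (5/6)·R1: [0, 18, -117/2]
R3 ← R3 − R1: [0, -36, 117]
R4 ← R4 + (1/6)·R1: [0, 18, -117/2]
R3 ← R3 + (2)·R2: [0, 0, 0]
R4 ← R4 − R2: [0, 0, 0]
2 nonzero rows, so rank(AM) = 2.

2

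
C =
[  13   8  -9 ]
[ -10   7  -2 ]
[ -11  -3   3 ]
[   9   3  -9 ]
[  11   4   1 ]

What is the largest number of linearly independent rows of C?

Row reduce to echelon form.
R2 ← R2 + (10/13)·R1: [0, 171/13, -116/13]
R3 ← R3 + (11/13)·R1: [0, 49/13, -60/13]
R4 ← R4 − (9/13)·R1: [0, -33/13, -36/13]
R5 ← R5 − (11/13)·R1: [0, -36/13, 112/13]
R3 ← R3 − (49/171)·R2: [0, 0, -352/171]
R4 ← R4 + (11/57)·R2: [0, 0, -256/57]
R5 ← R5 + (4/19)·R2: [0, 0, 128/19]
R4 ← R4 − (24/11)·R3: [0, 0, 0]
R5 ← R5 + (36/11)·R3: [0, 0, 0]
Echelon form has 3 nonzero rows, so rank(C) = 3.
The rank gives the maximum number of linearly independent rows: 3.

3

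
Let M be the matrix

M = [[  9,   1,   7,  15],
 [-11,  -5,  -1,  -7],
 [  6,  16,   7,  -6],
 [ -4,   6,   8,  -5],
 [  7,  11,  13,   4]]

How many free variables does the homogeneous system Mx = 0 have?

0

Row reduce to echelon form.
R2 ← R2 + (11/9)·R1: [0, -34/9, 68/9, 34/3]
R3 ← R3 − (2/3)·R1: [0, 46/3, 7/3, -16]
R4 ← R4 + (4/9)·R1: [0, 58/9, 100/9, 5/3]
R5 ← R5 − (7/9)·R1: [0, 92/9, 68/9, -23/3]
R3 ← R3 + (69/17)·R2: [0, 0, 33, 30]
R4 ← R4 + (29/17)·R2: [0, 0, 24, 21]
R5 ← R5 + (46/17)·R2: [0, 0, 28, 23]
R4 ← R4 − (8/11)·R3: [0, 0, 0, -9/11]
R5 ← R5 − (28/33)·R3: [0, 0, 0, -27/11]
R5 ← R5 − (3)·R4: [0, 0, 0, 0]
4 nonzero rows, so rank(M) = 4.
M has 4 columns; by rank–nullity, nullity = 4 − 4 = 0.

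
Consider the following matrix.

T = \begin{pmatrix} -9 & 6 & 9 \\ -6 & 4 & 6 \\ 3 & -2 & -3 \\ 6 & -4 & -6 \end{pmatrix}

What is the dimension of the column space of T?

1

Row reduce to echelon form.
R2 ← R2 − (2/3)·R1: [0, 0, 0]
R3 ← R3 + (1/3)·R1: [0, 0, 0]
R4 ← R4 + (2/3)·R1: [0, 0, 0]
Echelon form has 1 nonzero row, so rank(T) = 1.
The column space has dimension equal to the rank: 1.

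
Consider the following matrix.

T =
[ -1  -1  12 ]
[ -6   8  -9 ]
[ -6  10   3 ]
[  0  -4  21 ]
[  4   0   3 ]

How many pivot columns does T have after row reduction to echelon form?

3

Row reduce to echelon form.
R2 ← R2 − (6)·R1: [0, 14, -81]
R3 ← R3 − (6)·R1: [0, 16, -69]
R5 ← R5 + (4)·R1: [0, -4, 51]
R3 ← R3 − (8/7)·R2: [0, 0, 165/7]
R4 ← R4 + (2/7)·R2: [0, 0, -15/7]
R5 ← R5 + (2/7)·R2: [0, 0, 195/7]
R4 ← R4 + (1/11)·R3: [0, 0, 0]
R5 ← R5 − (13/11)·R3: [0, 0, 0]
Echelon form has 3 nonzero rows, so rank(T) = 3.
Each nonzero row contributes one pivot column: 3 pivot columns.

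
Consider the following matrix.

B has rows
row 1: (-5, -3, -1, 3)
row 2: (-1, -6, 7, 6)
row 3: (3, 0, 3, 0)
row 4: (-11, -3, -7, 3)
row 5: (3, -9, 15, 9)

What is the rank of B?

2

Row reduce to echelon form.
R2 ← R2 − (1/5)·R1: [0, -27/5, 36/5, 27/5]
R3 ← R3 + (3/5)·R1: [0, -9/5, 12/5, 9/5]
R4 ← R4 − (11/5)·R1: [0, 18/5, -24/5, -18/5]
R5 ← R5 + (3/5)·R1: [0, -54/5, 72/5, 54/5]
R3 ← R3 − (1/3)·R2: [0, 0, 0, 0]
R4 ← R4 + (2/3)·R2: [0, 0, 0, 0]
R5 ← R5 − (2)·R2: [0, 0, 0, 0]
Echelon form has 2 nonzero rows, so rank(B) = 2.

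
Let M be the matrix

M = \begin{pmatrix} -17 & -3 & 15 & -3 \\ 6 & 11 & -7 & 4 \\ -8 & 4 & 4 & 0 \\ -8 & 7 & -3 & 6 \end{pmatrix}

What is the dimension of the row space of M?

4

Row reduce to echelon form.
R2 ← R2 + (6/17)·R1: [0, 169/17, -29/17, 50/17]
R3 ← R3 − (8/17)·R1: [0, 92/17, -52/17, 24/17]
R4 ← R4 − (8/17)·R1: [0, 143/17, -171/17, 126/17]
R3 ← R3 − (92/169)·R2: [0, 0, -360/169, -32/169]
R4 ← R4 − (11/13)·R2: [0, 0, -112/13, 64/13]
R4 ← R4 − (182/45)·R3: [0, 0, 0, 256/45]
Echelon form has 4 nonzero rows, so rank(M) = 4.
The row space has dimension equal to the rank: 4.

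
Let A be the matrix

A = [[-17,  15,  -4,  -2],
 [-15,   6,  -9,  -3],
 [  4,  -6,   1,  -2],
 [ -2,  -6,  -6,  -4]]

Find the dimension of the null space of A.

0

Row reduce to echelon form.
R2 ← R2 − (15/17)·R1: [0, -123/17, -93/17, -21/17]
R3 ← R3 + (4/17)·R1: [0, -42/17, 1/17, -42/17]
R4 ← R4 − (2/17)·R1: [0, -132/17, -94/17, -64/17]
R3 ← R3 − (14/41)·R2: [0, 0, 79/41, -84/41]
R4 ← R4 − (44/41)·R2: [0, 0, 14/41, -100/41]
R4 ← R4 − (14/79)·R3: [0, 0, 0, -164/79]
4 nonzero rows, so rank(A) = 4.
A has 4 columns; by rank–nullity, nullity = 4 − 4 = 0.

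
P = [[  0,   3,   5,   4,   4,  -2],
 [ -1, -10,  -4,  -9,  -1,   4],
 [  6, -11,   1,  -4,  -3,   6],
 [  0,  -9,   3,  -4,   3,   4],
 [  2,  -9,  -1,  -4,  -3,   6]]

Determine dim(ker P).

2

Row reduce to echelon form.
Swap R1 ↔ R2
R3 ← R3 + (6)·R1: [0, -71, -23, -58, -9, 30]
R5 ← R5 + (2)·R1: [0, -29, -9, -22, -5, 14]
R3 ← R3 + (71/3)·R2: [0, 0, 286/3, 110/3, 257/3, -52/3]
R4 ← R4 + (3)·R2: [0, 0, 18, 8, 15, -2]
R5 ← R5 + (29/3)·R2: [0, 0, 118/3, 50/3, 101/3, -16/3]
R4 ← R4 − (27/143)·R3: [0, 0, 0, 14/13, -168/143, 14/11]
R5 ← R5 − (59/143)·R3: [0, 0, 0, 20/13, -240/143, 20/11]
R5 ← R5 − (10/7)·R4: [0, 0, 0, 0, 0, 0]
4 nonzero rows, so rank(P) = 4.
P has 6 columns; by rank–nullity, nullity = 6 − 4 = 2.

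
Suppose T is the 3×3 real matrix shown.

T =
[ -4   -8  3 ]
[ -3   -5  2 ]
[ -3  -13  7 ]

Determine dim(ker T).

Row reduce to echelon form.
R2 ← R2 − (3/4)·R1: [0, 1, -1/4]
R3 ← R3 − (3/4)·R1: [0, -7, 19/4]
R3 ← R3 + (7)·R2: [0, 0, 3]
3 nonzero rows, so rank(T) = 3.
T has 3 columns; by rank–nullity, nullity = 3 − 3 = 0.

0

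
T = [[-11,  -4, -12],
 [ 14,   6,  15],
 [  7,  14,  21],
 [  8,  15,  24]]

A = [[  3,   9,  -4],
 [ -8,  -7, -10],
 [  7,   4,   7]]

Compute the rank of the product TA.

3

First compute TA:
[[-85, -119,   0],
 [ 99, 144, -11],
 [ 56,  49, -21],
 [ 72,  63, -14]]
Now row reduce the product.
R2 ← R2 + (99/85)·R1: [0, 27/5, -11]
R3 ← R3 + (56/85)·R1: [0, -147/5, -21]
R4 ← R4 + (72/85)·R1: [0, -189/5, -14]
R3 ← R3 + (49/9)·R2: [0, 0, -728/9]
R4 ← R4 + (7)·R2: [0, 0, -91]
R4 ← R4 − (9/8)·R3: [0, 0, 0]
3 nonzero rows, so rank(TA) = 3.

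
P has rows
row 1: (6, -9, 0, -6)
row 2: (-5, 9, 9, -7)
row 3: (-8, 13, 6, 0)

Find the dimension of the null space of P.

Row reduce to echelon form.
R2 ← R2 + (5/6)·R1: [0, 3/2, 9, -12]
R3 ← R3 + (4/3)·R1: [0, 1, 6, -8]
R3 ← R3 − (2/3)·R2: [0, 0, 0, 0]
2 nonzero rows, so rank(P) = 2.
P has 4 columns; by rank–nullity, nullity = 4 − 2 = 2.

2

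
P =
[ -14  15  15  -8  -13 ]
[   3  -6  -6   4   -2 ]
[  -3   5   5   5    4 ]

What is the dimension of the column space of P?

Row reduce to echelon form.
R2 ← R2 + (3/14)·R1: [0, -39/14, -39/14, 16/7, -67/14]
R3 ← R3 − (3/14)·R1: [0, 25/14, 25/14, 47/7, 95/14]
R3 ← R3 + (25/39)·R2: [0, 0, 0, 319/39, 145/39]
Echelon form has 3 nonzero rows, so rank(P) = 3.
The column space has dimension equal to the rank: 3.

3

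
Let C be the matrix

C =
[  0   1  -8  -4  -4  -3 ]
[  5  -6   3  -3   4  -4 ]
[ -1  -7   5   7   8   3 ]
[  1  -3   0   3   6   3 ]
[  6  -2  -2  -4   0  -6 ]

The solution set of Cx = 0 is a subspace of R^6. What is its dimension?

Row reduce to echelon form.
Swap R1 ↔ R2
R3 ← R3 + (1/5)·R1: [0, -41/5, 28/5, 32/5, 44/5, 11/5]
R4 ← R4 − (1/5)·R1: [0, -9/5, -3/5, 18/5, 26/5, 19/5]
R5 ← R5 − (6/5)·R1: [0, 26/5, -28/5, -2/5, -24/5, -6/5]
R3 ← R3 + (41/5)·R2: [0, 0, -60, -132/5, -24, -112/5]
R4 ← R4 + (9/5)·R2: [0, 0, -15, -18/5, -2, -8/5]
R5 ← R5 − (26/5)·R2: [0, 0, 36, 102/5, 16, 72/5]
R4 ← R4 − (1/4)·R3: [0, 0, 0, 3, 4, 4]
R5 ← R5 + (3/5)·R3: [0, 0, 0, 114/25, 8/5, 24/25]
R5 ← R5 − (38/25)·R4: [0, 0, 0, 0, -112/25, -128/25]
5 nonzero rows, so rank(C) = 5.
C has 6 columns; by rank–nullity, nullity = 6 − 5 = 1.

1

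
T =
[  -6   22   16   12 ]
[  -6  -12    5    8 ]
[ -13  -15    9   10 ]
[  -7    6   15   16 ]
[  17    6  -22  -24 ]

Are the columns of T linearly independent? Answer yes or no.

Row reduce T to echelon form.
R2 ← R2 − R1: [0, -34, -11, -4]
R3 ← R3 − (13/6)·R1: [0, -188/3, -77/3, -16]
R4 ← R4 − (7/6)·R1: [0, -59/3, -11/3, 2]
R5 ← R5 + (17/6)·R1: [0, 205/3, 70/3, 10]
R3 ← R3 − (94/51)·R2: [0, 0, -275/51, -440/51]
R4 ← R4 − (59/102)·R2: [0, 0, 275/102, 220/51]
R5 ← R5 + (205/102)·R2: [0, 0, 125/102, 100/51]
R4 ← R4 + (1/2)·R3: [0, 0, 0, 0]
R5 ← R5 + (5/22)·R3: [0, 0, 0, 0]
3 pivots among 4 columns.
Only 3 < 4 pivot columns, so the columns are linearly dependent.

no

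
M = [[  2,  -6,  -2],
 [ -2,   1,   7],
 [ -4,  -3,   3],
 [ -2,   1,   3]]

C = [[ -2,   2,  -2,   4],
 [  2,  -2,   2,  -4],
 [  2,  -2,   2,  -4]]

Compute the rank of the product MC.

First compute MC:
[[-20,  20, -20,  40],
 [ 20, -20,  20, -40],
 [  8,  -8,   8, -16],
 [ 12, -12,  12, -24]]
Now row reduce the product.
R2 ← R2 + R1: [0, 0, 0, 0]
R3 ← R3 + (2/5)·R1: [0, 0, 0, 0]
R4 ← R4 + (3/5)·R1: [0, 0, 0, 0]
1 nonzero row, so rank(MC) = 1.

1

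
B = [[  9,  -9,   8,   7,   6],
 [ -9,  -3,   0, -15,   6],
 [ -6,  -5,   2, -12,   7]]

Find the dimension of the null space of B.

Row reduce to echelon form.
R2 ← R2 + R1: [0, -12, 8, -8, 12]
R3 ← R3 + (2/3)·R1: [0, -11, 22/3, -22/3, 11]
R3 ← R3 − (11/12)·R2: [0, 0, 0, 0, 0]
2 nonzero rows, so rank(B) = 2.
B has 5 columns; by rank–nullity, nullity = 5 − 2 = 3.

3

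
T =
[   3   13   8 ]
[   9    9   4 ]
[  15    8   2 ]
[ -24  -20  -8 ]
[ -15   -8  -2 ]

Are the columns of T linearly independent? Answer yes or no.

no

Row reduce T to echelon form.
R2 ← R2 − (3)·R1: [0, -30, -20]
R3 ← R3 − (5)·R1: [0, -57, -38]
R4 ← R4 + (8)·R1: [0, 84, 56]
R5 ← R5 + (5)·R1: [0, 57, 38]
R3 ← R3 − (19/10)·R2: [0, 0, 0]
R4 ← R4 + (14/5)·R2: [0, 0, 0]
R5 ← R5 + (19/10)·R2: [0, 0, 0]
2 pivots among 3 columns.
Only 2 < 3 pivot columns, so the columns are linearly dependent.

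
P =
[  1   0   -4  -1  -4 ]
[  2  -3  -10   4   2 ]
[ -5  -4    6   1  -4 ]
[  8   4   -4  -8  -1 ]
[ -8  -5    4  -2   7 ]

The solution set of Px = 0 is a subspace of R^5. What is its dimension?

Row reduce to echelon form.
R2 ← R2 − (2)·R1: [0, -3, -2, 6, 10]
R3 ← R3 + (5)·R1: [0, -4, -14, -4, -24]
R4 ← R4 − (8)·R1: [0, 4, 28, 0, 31]
R5 ← R5 + (8)·R1: [0, -5, -28, -10, -25]
R3 ← R3 − (4/3)·R2: [0, 0, -34/3, -12, -112/3]
R4 ← R4 + (4/3)·R2: [0, 0, 76/3, 8, 133/3]
R5 ← R5 − (5/3)·R2: [0, 0, -74/3, -20, -125/3]
R4 ← R4 + (38/17)·R3: [0, 0, 0, -320/17, -665/17]
R5 ← R5 − (37/17)·R3: [0, 0, 0, 104/17, 673/17]
R5 ← R5 + (13/40)·R4: [0, 0, 0, 0, 215/8]
5 nonzero rows, so rank(P) = 5.
P has 5 columns; by rank–nullity, nullity = 5 − 5 = 0.

0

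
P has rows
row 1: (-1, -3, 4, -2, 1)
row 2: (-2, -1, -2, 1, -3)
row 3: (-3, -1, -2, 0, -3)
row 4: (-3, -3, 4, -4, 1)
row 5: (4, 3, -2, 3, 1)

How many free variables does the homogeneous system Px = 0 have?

2

Row reduce to echelon form.
R2 ← R2 − (2)·R1: [0, 5, -10, 5, -5]
R3 ← R3 − (3)·R1: [0, 8, -14, 6, -6]
R4 ← R4 − (3)·R1: [0, 6, -8, 2, -2]
R5 ← R5 + (4)·R1: [0, -9, 14, -5, 5]
R3 ← R3 − (8/5)·R2: [0, 0, 2, -2, 2]
R4 ← R4 − (6/5)·R2: [0, 0, 4, -4, 4]
R5 ← R5 + (9/5)·R2: [0, 0, -4, 4, -4]
R4 ← R4 − (2)·R3: [0, 0, 0, 0, 0]
R5 ← R5 + (2)·R3: [0, 0, 0, 0, 0]
3 nonzero rows, so rank(P) = 3.
P has 5 columns; by rank–nullity, nullity = 5 − 3 = 2.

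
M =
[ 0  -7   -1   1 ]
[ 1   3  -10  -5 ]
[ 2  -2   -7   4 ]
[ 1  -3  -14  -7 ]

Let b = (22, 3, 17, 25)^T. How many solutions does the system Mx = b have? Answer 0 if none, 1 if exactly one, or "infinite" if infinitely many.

infinite

Row reduce the augmented matrix [M | b].
Swap R1 ↔ R2
R3 ← R3 − (2)·R1: [0, -8, 13, 14, 11]
R4 ← R4 − R1: [0, -6, -4, -2, 22]
R3 ← R3 − (8/7)·R2: [0, 0, 99/7, 90/7, -99/7]
R4 ← R4 − (6/7)·R2: [0, 0, -22/7, -20/7, 22/7]
R4 ← R4 + (2/9)·R3: [0, 0, 0, 0, 0]
The echelon form has 3 nonzero rows, and every pivot lies in the first 4 columns, so rank(M) = rank([M|b]) = 3.
The system is consistent.
rank = 3 < 4 unknowns, so there are infinitely many solutions.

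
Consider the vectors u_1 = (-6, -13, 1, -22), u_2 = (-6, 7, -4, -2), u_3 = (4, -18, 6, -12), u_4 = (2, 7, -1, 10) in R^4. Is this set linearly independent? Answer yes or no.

Form the matrix with these vectors as rows and row reduce.
R2 ← R2 − R1: [0, 20, -5, 20]
R3 ← R3 + (2/3)·R1: [0, -80/3, 20/3, -80/3]
R4 ← R4 + (1/3)·R1: [0, 8/3, -2/3, 8/3]
R3 ← R3 + (4/3)·R2: [0, 0, 0, 0]
R4 ← R4 − (2/15)·R2: [0, 0, 0, 0]
2 nonzero rows, so the 4 vectors span a space of dimension 2.
Since 2 < 4, the vectors are linearly dependent.

no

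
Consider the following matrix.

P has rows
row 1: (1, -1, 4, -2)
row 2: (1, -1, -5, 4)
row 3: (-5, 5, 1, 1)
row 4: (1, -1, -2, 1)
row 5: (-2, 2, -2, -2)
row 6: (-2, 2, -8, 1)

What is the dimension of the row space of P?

Row reduce to echelon form.
R2 ← R2 − R1: [0, 0, -9, 6]
R3 ← R3 + (5)·R1: [0, 0, 21, -9]
R4 ← R4 − R1: [0, 0, -6, 3]
R5 ← R5 + (2)·R1: [0, 0, 6, -6]
R6 ← R6 + (2)·R1: [0, 0, 0, -3]
R3 ← R3 + (7/3)·R2: [0, 0, 0, 5]
R4 ← R4 − (2/3)·R2: [0, 0, 0, -1]
R5 ← R5 + (2/3)·R2: [0, 0, 0, -2]
R4 ← R4 + (1/5)·R3: [0, 0, 0, 0]
R5 ← R5 + (2/5)·R3: [0, 0, 0, 0]
R6 ← R6 + (3/5)·R3: [0, 0, 0, 0]
Echelon form has 3 nonzero rows, so rank(P) = 3.
The row space has dimension equal to the rank: 3.

3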